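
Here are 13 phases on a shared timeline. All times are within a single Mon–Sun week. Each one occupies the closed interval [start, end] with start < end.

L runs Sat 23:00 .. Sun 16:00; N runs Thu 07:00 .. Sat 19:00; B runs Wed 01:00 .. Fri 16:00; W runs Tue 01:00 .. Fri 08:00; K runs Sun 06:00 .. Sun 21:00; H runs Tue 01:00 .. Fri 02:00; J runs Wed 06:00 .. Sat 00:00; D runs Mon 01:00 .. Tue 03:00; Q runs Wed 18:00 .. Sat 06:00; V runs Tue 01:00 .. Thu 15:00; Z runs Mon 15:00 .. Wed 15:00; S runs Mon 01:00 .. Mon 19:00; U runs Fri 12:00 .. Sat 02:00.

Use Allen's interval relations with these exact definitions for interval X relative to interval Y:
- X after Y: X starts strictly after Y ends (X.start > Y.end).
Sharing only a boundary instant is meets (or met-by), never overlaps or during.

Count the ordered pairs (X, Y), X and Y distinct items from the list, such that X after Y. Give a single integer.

41

Checking all 156 ordered pairs for relation 'after'; matching pairs in alphabetical order:
(B, D): B after D ✓
(B, S): B after S ✓
(H, S): H after S ✓
(J, D): J after D ✓
(J, S): J after S ✓
(K, B): K after B ✓
(K, D): K after D ✓
(K, H): K after H ✓
(K, J): K after J ✓
(K, N): K after N ✓
(K, Q): K after Q ✓
(K, S): K after S ✓
(K, U): K after U ✓
(K, V): K after V ✓
(K, W): K after W ✓
(K, Z): K after Z ✓
(L, B): L after B ✓
(L, D): L after D ✓
(L, H): L after H ✓
(L, J): L after J ✓
(L, N): L after N ✓
(L, Q): L after Q ✓
(L, S): L after S ✓
(L, U): L after U ✓
... plus 17 further pairs not listed.
Count: 41.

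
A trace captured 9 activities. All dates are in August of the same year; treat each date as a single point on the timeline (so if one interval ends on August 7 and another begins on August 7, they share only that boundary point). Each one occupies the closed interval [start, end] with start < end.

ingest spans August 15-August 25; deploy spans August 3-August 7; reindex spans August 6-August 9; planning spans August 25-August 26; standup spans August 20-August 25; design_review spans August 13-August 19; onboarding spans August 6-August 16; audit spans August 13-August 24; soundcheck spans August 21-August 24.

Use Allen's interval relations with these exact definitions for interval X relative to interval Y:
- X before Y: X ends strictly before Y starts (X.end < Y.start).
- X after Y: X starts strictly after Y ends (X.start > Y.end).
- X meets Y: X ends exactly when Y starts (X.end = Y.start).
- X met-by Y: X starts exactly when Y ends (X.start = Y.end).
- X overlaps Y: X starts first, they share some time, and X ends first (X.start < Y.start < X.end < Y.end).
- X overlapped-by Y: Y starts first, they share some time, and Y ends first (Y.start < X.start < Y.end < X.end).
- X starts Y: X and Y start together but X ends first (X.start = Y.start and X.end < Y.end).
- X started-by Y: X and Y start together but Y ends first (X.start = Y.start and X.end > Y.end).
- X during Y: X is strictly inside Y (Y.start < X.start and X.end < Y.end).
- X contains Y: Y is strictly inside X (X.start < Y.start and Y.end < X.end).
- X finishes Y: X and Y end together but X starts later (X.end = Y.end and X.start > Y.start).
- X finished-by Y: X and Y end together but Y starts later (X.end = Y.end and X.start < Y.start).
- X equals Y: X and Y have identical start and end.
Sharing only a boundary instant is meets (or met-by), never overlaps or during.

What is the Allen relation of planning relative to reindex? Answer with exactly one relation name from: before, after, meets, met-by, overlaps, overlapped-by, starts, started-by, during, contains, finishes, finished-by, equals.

planning = [August 25, August 26]; reindex = [August 6, August 9].
Compare endpoints: planning.start > reindex.start, planning.start > reindex.end, planning.end > reindex.start, planning.end > reindex.end.
That pattern is 'after'.

after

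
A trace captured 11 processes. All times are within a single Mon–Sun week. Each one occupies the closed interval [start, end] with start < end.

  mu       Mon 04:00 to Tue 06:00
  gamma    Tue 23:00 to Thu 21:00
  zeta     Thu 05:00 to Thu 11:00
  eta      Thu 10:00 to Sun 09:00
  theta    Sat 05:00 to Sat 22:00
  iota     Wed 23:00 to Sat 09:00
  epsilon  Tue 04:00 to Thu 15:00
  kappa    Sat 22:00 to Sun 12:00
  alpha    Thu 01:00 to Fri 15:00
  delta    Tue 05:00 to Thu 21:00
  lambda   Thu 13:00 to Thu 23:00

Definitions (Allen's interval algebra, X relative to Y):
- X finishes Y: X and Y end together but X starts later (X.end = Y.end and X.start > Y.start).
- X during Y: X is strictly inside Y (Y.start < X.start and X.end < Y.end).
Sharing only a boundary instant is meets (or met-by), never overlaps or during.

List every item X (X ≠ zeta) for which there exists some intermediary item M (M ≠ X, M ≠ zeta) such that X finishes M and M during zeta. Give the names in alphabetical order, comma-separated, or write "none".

none

Target zeta = [Thu 05:00, Thu 11:00].
Intermediaries M with M during zeta: none.
Union: none.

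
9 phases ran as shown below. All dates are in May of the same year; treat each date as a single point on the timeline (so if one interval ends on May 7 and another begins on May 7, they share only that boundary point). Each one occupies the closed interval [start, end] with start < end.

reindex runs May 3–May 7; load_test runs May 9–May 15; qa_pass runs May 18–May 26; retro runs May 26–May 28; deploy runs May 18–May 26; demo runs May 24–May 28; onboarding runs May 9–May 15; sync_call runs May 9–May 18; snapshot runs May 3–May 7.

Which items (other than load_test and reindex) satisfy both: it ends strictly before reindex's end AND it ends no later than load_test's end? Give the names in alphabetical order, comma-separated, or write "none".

none

Conditions: its end is strictly before reindex's end (X.end < May 7) AND its end is no later than load_test's end (X.end <= May 15).
demo: end May 28 < May 7? ✗; end May 28 <= May 15? ✗ → no.
deploy: end May 26 < May 7? ✗; end May 26 <= May 15? ✗ → no.
onboarding: end May 15 < May 7? ✗; end May 15 <= May 15? ✓ → no.
qa_pass: end May 26 < May 7? ✗; end May 26 <= May 15? ✗ → no.
retro: end May 28 < May 7? ✗; end May 28 <= May 15? ✗ → no.
snapshot: end May 7 < May 7? ✗; end May 7 <= May 15? ✓ → no.
sync_call: end May 18 < May 7? ✗; end May 18 <= May 15? ✗ → no.
Result: none.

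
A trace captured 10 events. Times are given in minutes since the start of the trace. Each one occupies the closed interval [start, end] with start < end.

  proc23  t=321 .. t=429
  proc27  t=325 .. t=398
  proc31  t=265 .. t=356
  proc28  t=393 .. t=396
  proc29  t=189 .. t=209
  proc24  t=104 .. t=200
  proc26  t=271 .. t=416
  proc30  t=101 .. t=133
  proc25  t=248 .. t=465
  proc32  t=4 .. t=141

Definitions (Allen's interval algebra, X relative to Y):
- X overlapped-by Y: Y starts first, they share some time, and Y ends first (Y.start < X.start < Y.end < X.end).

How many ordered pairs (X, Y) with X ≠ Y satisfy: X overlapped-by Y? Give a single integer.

Checking all 90 ordered pairs for relation 'overlapped-by'; matching pairs in alphabetical order:
(proc23, proc26): proc23 overlapped-by proc26 ✓
(proc23, proc31): proc23 overlapped-by proc31 ✓
(proc24, proc30): proc24 overlapped-by proc30 ✓
(proc24, proc32): proc24 overlapped-by proc32 ✓
(proc26, proc31): proc26 overlapped-by proc31 ✓
(proc27, proc31): proc27 overlapped-by proc31 ✓
(proc29, proc24): proc29 overlapped-by proc24 ✓
Count: 7.

7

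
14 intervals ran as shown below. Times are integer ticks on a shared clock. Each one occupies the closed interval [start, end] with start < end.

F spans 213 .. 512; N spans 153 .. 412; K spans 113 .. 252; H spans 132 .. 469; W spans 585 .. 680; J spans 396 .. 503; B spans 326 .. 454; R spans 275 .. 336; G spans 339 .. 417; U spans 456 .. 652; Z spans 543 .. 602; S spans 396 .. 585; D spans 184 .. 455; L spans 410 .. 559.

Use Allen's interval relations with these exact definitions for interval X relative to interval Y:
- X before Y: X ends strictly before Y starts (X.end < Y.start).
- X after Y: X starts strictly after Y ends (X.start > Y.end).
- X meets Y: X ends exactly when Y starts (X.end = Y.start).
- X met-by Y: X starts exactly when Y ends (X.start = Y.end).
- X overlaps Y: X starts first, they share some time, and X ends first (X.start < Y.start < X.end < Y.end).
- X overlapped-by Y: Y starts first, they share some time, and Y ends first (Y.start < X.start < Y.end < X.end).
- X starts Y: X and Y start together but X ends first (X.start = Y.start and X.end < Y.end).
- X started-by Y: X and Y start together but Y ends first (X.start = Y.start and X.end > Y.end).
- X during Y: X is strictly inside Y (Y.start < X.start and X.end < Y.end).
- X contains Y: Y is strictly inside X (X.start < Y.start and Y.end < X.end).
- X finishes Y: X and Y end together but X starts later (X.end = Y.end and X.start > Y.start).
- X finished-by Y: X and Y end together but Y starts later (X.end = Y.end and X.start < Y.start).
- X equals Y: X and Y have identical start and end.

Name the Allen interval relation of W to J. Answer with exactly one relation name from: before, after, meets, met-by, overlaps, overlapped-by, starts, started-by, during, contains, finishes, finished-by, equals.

after

W = [585, 680]; J = [396, 503].
Compare endpoints: W.start > J.start, W.start > J.end, W.end > J.start, W.end > J.end.
That pattern is 'after'.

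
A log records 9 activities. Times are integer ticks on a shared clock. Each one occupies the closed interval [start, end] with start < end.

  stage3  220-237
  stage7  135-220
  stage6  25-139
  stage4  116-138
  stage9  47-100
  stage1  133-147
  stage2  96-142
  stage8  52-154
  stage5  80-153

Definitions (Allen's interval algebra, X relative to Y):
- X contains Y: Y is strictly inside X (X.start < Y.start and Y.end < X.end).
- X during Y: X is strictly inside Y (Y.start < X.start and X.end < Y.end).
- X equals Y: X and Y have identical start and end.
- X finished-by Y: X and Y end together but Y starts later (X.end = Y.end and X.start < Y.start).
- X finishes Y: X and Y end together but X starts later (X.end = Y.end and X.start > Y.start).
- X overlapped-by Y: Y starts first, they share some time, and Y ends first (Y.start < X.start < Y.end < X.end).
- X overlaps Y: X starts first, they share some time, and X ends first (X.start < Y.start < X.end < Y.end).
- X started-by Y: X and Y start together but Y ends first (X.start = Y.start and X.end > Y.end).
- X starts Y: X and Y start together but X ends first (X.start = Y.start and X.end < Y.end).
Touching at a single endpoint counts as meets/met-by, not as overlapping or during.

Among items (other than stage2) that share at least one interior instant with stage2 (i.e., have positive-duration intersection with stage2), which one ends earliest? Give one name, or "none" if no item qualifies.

Target stage2 = [96, 142].
stage1 [133, 147] → overlapped-by → candidate.
stage3 [220, 237] → after → excluded.
stage4 [116, 138] → during → candidate.
stage5 [80, 153] → contains → candidate.
stage6 [25, 139] → overlaps → candidate.
stage7 [135, 220] → overlapped-by → candidate.
stage8 [52, 154] → contains → candidate.
stage9 [47, 100] → overlaps → candidate.
Among candidates, earliest end is 100 → stage9.

stage9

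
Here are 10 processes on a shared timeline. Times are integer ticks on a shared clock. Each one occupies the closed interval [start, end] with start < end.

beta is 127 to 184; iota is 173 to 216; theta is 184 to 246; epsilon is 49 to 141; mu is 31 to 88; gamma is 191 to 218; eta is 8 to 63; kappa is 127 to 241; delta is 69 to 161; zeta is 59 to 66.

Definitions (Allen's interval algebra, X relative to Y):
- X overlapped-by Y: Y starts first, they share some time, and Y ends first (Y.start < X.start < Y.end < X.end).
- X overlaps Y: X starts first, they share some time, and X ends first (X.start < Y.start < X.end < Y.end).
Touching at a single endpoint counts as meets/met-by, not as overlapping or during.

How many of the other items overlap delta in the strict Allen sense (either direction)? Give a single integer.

4

Target delta = [69, 161].
beta [127, 184] → overlapped-by → counts.
epsilon [49, 141] → overlaps → counts.
eta [8, 63] → before → no.
gamma [191, 218] → after → no.
iota [173, 216] → after → no.
kappa [127, 241] → overlapped-by → counts.
mu [31, 88] → overlaps → counts.
theta [184, 246] → after → no.
zeta [59, 66] → before → no.
Total: 4.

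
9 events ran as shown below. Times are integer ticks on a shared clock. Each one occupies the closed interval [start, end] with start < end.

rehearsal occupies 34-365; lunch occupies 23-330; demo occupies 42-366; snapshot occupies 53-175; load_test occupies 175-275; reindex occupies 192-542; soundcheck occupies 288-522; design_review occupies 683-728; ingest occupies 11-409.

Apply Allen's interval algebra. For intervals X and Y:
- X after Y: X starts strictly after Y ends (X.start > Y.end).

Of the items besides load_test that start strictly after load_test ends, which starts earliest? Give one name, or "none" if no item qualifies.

Target load_test = [175, 275].
demo [42, 366] → contains → excluded.
design_review [683, 728] → after → candidate.
ingest [11, 409] → contains → excluded.
lunch [23, 330] → contains → excluded.
rehearsal [34, 365] → contains → excluded.
reindex [192, 542] → overlapped-by → excluded.
snapshot [53, 175] → meets → excluded.
soundcheck [288, 522] → after → candidate.
Among candidates, earliest start is 288 → soundcheck.

soundcheck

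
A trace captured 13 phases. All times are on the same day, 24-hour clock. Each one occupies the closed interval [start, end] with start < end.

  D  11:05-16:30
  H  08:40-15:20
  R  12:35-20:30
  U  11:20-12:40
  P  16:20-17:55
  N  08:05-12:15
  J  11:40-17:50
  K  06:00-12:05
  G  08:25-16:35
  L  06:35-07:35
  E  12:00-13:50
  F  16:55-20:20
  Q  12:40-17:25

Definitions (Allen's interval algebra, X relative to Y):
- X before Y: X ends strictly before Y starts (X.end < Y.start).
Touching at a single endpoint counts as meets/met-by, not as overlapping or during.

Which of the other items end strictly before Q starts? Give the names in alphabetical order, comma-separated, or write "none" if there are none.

K, L, N

Target Q = [12:40, 17:25].
D [11:05, 16:30] → overlaps → no.
E [12:00, 13:50] → overlaps → no.
F [16:55, 20:20] → overlapped-by → no.
G [08:25, 16:35] → overlaps → no.
H [08:40, 15:20] → overlaps → no.
J [11:40, 17:50] → contains → no.
K [06:00, 12:05] → before → yes.
L [06:35, 07:35] → before → yes.
N [08:05, 12:15] → before → yes.
P [16:20, 17:55] → overlapped-by → no.
R [12:35, 20:30] → contains → no.
U [11:20, 12:40] → meets → no.
Result: K, L, N.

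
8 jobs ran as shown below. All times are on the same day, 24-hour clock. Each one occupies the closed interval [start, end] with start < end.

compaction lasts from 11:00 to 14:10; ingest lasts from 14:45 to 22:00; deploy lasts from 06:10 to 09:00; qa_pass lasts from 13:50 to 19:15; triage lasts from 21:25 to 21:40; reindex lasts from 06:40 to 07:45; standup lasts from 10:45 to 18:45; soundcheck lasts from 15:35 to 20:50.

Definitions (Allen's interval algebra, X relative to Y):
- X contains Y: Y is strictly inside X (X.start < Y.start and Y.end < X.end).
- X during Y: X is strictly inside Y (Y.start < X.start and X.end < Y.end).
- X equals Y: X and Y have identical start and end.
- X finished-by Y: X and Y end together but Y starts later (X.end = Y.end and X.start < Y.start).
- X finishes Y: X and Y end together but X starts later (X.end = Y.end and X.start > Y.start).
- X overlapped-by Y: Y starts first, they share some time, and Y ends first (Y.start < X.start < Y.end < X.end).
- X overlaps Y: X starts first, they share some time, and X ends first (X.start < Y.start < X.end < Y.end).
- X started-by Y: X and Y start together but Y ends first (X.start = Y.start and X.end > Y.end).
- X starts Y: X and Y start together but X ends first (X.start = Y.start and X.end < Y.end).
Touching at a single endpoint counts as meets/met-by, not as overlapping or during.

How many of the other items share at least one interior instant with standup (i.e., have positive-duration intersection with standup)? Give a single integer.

Target standup = [10:45, 18:45].
compaction [11:00, 14:10] → during → counts.
deploy [06:10, 09:00] → before → no.
ingest [14:45, 22:00] → overlapped-by → counts.
qa_pass [13:50, 19:15] → overlapped-by → counts.
reindex [06:40, 07:45] → before → no.
soundcheck [15:35, 20:50] → overlapped-by → counts.
triage [21:25, 21:40] → after → no.
Total: 4.

4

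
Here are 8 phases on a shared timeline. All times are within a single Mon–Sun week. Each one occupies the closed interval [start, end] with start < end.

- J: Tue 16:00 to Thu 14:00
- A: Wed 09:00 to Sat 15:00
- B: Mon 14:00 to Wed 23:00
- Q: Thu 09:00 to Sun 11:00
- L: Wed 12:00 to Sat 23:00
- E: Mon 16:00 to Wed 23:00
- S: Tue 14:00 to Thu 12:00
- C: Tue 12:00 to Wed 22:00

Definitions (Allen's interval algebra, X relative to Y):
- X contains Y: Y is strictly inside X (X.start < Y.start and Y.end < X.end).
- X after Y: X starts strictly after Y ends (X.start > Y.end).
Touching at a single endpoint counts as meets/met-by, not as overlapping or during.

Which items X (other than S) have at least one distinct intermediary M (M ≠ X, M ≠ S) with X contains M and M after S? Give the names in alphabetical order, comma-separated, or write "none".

none

Target S = [Tue 14:00, Thu 12:00].
Intermediaries M with M after S: none.
Union: none.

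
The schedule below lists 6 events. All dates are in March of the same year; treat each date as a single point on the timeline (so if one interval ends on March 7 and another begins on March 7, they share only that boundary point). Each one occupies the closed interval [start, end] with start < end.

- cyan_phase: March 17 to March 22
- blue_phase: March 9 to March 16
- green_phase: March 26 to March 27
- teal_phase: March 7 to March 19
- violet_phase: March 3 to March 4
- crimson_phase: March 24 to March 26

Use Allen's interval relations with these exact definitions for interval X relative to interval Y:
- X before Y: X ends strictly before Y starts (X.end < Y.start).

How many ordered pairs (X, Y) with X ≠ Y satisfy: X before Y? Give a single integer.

Checking all 30 ordered pairs for relation 'before'; matching pairs in alphabetical order:
(blue_phase, crimson_phase): blue_phase before crimson_phase ✓
(blue_phase, cyan_phase): blue_phase before cyan_phase ✓
(blue_phase, green_phase): blue_phase before green_phase ✓
(cyan_phase, crimson_phase): cyan_phase before crimson_phase ✓
(cyan_phase, green_phase): cyan_phase before green_phase ✓
(teal_phase, crimson_phase): teal_phase before crimson_phase ✓
(teal_phase, green_phase): teal_phase before green_phase ✓
(violet_phase, blue_phase): violet_phase before blue_phase ✓
(violet_phase, crimson_phase): violet_phase before crimson_phase ✓
(violet_phase, cyan_phase): violet_phase before cyan_phase ✓
(violet_phase, green_phase): violet_phase before green_phase ✓
(violet_phase, teal_phase): violet_phase before teal_phase ✓
Count: 12.

12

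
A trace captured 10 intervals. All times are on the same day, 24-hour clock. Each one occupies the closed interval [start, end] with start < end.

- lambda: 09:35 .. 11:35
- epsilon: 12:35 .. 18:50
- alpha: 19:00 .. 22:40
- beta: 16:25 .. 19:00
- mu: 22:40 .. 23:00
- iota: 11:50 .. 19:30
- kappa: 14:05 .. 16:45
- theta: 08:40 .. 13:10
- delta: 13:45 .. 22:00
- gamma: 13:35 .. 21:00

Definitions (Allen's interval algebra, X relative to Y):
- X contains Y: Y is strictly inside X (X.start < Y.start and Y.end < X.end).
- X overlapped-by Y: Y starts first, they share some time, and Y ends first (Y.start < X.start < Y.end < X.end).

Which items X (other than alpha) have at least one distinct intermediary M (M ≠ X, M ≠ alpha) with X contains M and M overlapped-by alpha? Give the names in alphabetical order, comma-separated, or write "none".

Target alpha = [19:00, 22:40].
Intermediaries M with M overlapped-by alpha: none.
Union: none.

none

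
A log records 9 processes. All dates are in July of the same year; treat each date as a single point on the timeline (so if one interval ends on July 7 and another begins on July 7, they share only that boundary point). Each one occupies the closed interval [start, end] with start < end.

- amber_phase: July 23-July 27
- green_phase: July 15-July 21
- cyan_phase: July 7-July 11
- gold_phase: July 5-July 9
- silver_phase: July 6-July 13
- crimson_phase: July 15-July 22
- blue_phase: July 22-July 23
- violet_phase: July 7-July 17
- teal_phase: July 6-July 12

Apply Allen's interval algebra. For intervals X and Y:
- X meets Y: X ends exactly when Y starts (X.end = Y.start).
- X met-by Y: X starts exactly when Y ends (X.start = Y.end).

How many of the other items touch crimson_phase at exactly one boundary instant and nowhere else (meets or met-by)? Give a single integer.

1

Target crimson_phase = [July 15, July 22].
amber_phase [July 23, July 27] → after → no.
blue_phase [July 22, July 23] → met-by → counts.
cyan_phase [July 7, July 11] → before → no.
gold_phase [July 5, July 9] → before → no.
green_phase [July 15, July 21] → starts → no.
silver_phase [July 6, July 13] → before → no.
teal_phase [July 6, July 12] → before → no.
violet_phase [July 7, July 17] → overlaps → no.
Total: 1.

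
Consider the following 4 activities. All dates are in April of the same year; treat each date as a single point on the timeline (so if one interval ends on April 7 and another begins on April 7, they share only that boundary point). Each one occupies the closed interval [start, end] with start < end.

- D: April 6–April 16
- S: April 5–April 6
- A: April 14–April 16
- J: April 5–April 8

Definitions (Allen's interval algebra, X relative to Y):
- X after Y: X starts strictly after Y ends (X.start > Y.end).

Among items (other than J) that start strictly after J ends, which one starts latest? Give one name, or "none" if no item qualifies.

Target J = [April 5, April 8].
A [April 14, April 16] → after → candidate.
D [April 6, April 16] → overlapped-by → excluded.
S [April 5, April 6] → starts → excluded.
Among candidates, latest start is April 14 → A.

A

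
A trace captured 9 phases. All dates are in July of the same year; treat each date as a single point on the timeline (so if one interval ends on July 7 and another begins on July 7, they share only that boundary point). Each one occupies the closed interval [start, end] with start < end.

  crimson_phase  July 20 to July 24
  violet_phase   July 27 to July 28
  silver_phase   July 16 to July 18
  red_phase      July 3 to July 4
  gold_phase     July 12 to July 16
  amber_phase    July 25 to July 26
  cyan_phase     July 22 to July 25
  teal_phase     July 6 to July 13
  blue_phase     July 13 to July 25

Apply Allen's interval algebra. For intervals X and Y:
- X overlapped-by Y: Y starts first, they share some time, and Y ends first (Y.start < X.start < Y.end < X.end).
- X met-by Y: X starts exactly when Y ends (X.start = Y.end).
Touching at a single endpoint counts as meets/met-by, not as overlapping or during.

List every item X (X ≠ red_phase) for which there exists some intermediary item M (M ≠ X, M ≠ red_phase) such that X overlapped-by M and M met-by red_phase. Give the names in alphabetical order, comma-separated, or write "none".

none

Target red_phase = [July 3, July 4].
Intermediaries M with M met-by red_phase: none.
Union: none.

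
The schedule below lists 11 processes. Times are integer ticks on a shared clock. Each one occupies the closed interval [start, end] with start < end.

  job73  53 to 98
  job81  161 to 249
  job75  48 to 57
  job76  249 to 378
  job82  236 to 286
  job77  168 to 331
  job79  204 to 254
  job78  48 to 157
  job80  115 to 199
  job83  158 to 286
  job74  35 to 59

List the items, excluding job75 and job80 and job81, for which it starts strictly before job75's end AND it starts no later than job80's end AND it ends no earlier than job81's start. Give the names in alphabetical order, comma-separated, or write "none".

none

Conditions: its start is strictly before job75's end (X.start < 57) AND its start is no later than job80's end (X.start <= 199) AND its end is no earlier than job81's start (X.end >= 161).
job73: start 53 < 57? ✓; start 53 <= 199? ✓; end 98 >= 161? ✗ → no.
job74: start 35 < 57? ✓; start 35 <= 199? ✓; end 59 >= 161? ✗ → no.
job76: start 249 < 57? ✗; start 249 <= 199? ✗; end 378 >= 161? ✓ → no.
job77: start 168 < 57? ✗; start 168 <= 199? ✓; end 331 >= 161? ✓ → no.
job78: start 48 < 57? ✓; start 48 <= 199? ✓; end 157 >= 161? ✗ → no.
job79: start 204 < 57? ✗; start 204 <= 199? ✗; end 254 >= 161? ✓ → no.
job82: start 236 < 57? ✗; start 236 <= 199? ✗; end 286 >= 161? ✓ → no.
job83: start 158 < 57? ✗; start 158 <= 199? ✓; end 286 >= 161? ✓ → no.
Result: none.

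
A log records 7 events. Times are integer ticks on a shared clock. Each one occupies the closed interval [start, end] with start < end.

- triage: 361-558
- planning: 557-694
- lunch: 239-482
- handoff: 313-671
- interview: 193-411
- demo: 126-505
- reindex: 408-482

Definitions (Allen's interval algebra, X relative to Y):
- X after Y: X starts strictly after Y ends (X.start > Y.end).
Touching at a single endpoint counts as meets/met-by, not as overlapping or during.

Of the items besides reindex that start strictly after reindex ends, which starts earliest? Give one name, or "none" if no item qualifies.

Target reindex = [408, 482].
demo [126, 505] → contains → excluded.
handoff [313, 671] → contains → excluded.
interview [193, 411] → overlaps → excluded.
lunch [239, 482] → finished-by → excluded.
planning [557, 694] → after → candidate.
triage [361, 558] → contains → excluded.
Among candidates, earliest start is 557 → planning.

planning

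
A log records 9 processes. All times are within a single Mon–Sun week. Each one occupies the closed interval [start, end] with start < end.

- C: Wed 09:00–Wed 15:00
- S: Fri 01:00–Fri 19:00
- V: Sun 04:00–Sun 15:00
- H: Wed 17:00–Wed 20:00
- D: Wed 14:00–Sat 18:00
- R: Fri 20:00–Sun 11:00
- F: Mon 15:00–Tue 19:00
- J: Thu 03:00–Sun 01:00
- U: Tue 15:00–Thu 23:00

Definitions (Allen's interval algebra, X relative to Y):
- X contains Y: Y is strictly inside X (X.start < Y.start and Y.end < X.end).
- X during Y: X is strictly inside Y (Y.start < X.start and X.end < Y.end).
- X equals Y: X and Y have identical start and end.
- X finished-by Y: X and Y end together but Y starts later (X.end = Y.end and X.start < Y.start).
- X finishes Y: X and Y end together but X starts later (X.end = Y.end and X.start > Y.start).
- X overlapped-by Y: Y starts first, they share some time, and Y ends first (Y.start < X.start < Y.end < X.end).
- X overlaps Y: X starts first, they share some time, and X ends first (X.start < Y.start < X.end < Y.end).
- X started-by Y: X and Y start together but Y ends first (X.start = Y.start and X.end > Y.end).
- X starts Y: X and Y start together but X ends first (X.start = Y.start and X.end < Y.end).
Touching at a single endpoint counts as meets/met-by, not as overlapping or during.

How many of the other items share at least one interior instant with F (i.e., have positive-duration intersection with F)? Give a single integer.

1

Target F = [Mon 15:00, Tue 19:00].
C [Wed 09:00, Wed 15:00] → after → no.
D [Wed 14:00, Sat 18:00] → after → no.
H [Wed 17:00, Wed 20:00] → after → no.
J [Thu 03:00, Sun 01:00] → after → no.
R [Fri 20:00, Sun 11:00] → after → no.
S [Fri 01:00, Fri 19:00] → after → no.
U [Tue 15:00, Thu 23:00] → overlapped-by → counts.
V [Sun 04:00, Sun 15:00] → after → no.
Total: 1.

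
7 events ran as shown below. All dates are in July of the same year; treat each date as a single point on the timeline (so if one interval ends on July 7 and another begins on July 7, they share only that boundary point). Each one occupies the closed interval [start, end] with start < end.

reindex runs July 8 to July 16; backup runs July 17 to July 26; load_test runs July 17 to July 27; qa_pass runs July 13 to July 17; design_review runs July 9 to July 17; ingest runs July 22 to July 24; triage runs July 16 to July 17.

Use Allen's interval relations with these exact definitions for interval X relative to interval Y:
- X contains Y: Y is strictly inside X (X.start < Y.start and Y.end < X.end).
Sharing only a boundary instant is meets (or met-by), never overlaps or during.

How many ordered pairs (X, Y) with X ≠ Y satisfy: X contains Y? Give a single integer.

Checking all 42 ordered pairs for relation 'contains'; matching pairs in alphabetical order:
(backup, ingest): backup contains ingest ✓
(load_test, ingest): load_test contains ingest ✓
Count: 2.

2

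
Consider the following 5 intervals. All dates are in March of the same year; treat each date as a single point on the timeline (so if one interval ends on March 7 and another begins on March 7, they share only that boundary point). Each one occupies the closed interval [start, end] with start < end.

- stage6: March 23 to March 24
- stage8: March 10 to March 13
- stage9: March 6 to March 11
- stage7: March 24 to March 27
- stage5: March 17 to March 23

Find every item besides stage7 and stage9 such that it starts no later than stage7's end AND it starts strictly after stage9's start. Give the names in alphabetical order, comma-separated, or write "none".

Conditions: its start is no later than stage7's end (X.start <= March 27) AND its start is strictly after stage9's start (X.start > March 6).
stage5: start March 17 <= March 27? ✓; start March 17 > March 6? ✓ → yes.
stage6: start March 23 <= March 27? ✓; start March 23 > March 6? ✓ → yes.
stage8: start March 10 <= March 27? ✓; start March 10 > March 6? ✓ → yes.
Result: stage5, stage6, stage8.

stage5, stage6, stage8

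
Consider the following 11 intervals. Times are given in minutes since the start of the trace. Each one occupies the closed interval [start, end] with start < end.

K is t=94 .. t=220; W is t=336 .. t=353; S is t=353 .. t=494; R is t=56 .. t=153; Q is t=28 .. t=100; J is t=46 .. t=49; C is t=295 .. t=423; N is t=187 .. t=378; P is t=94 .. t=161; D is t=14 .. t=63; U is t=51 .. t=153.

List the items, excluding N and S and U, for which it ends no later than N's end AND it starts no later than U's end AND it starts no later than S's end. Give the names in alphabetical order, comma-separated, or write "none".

D, J, K, P, Q, R

Conditions: its end is no later than N's end (X.end <= t=378) AND its start is no later than U's end (X.start <= t=153) AND its start is no later than S's end (X.start <= t=494).
C: end t=423 <= t=378? ✗; start t=295 <= t=153? ✗; start t=295 <= t=494? ✓ → no.
D: end t=63 <= t=378? ✓; start t=14 <= t=153? ✓; start t=14 <= t=494? ✓ → yes.
J: end t=49 <= t=378? ✓; start t=46 <= t=153? ✓; start t=46 <= t=494? ✓ → yes.
K: end t=220 <= t=378? ✓; start t=94 <= t=153? ✓; start t=94 <= t=494? ✓ → yes.
P: end t=161 <= t=378? ✓; start t=94 <= t=153? ✓; start t=94 <= t=494? ✓ → yes.
Q: end t=100 <= t=378? ✓; start t=28 <= t=153? ✓; start t=28 <= t=494? ✓ → yes.
R: end t=153 <= t=378? ✓; start t=56 <= t=153? ✓; start t=56 <= t=494? ✓ → yes.
W: end t=353 <= t=378? ✓; start t=336 <= t=153? ✗; start t=336 <= t=494? ✓ → no.
Result: D, J, K, P, Q, R.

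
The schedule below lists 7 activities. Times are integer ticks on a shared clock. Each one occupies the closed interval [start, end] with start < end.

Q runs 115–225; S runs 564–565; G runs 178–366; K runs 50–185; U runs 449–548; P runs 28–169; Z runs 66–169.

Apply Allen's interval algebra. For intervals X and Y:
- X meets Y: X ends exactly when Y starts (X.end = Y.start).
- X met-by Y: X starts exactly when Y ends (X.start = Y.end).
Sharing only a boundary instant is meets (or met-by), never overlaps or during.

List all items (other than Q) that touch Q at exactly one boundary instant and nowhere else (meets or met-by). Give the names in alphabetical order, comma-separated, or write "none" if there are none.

Target Q = [115, 225].
G [178, 366] → overlapped-by → no.
K [50, 185] → overlaps → no.
P [28, 169] → overlaps → no.
S [564, 565] → after → no.
U [449, 548] → after → no.
Z [66, 169] → overlaps → no.
Result: none.

none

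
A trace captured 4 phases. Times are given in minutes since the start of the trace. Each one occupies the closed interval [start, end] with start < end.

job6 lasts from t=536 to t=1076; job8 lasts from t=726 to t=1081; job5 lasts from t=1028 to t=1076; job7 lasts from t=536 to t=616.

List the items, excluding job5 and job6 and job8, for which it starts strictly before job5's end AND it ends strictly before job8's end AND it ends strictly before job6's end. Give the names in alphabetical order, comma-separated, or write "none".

job7

Conditions: its start is strictly before job5's end (X.start < t=1076) AND its end is strictly before job8's end (X.end < t=1081) AND its end is strictly before job6's end (X.end < t=1076).
job7: start t=536 < t=1076? ✓; end t=616 < t=1081? ✓; end t=616 < t=1076? ✓ → yes.
Result: job7.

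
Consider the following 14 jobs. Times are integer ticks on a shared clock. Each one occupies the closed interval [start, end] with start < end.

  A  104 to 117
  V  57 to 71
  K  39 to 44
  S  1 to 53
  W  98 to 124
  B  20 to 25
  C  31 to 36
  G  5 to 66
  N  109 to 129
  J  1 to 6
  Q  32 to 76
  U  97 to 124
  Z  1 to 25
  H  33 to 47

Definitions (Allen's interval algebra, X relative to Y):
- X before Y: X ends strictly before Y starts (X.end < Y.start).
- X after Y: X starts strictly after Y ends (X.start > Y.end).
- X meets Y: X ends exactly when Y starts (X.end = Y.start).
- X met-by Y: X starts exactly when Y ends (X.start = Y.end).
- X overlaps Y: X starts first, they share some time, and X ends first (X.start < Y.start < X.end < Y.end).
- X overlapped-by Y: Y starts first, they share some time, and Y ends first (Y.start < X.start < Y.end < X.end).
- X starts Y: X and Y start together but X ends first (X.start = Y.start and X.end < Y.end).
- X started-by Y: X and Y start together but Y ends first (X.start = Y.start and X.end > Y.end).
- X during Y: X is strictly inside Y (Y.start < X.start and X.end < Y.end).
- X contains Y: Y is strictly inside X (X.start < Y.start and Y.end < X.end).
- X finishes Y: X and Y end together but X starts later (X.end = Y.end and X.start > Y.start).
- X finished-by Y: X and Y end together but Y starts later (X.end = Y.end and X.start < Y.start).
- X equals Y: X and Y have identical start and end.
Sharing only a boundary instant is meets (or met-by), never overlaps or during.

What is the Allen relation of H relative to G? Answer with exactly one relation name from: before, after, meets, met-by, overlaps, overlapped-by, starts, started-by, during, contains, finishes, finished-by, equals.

during

H = [33, 47]; G = [5, 66].
Compare endpoints: H.start > G.start, H.start < G.end, H.end > G.start, H.end < G.end.
That pattern is 'during'.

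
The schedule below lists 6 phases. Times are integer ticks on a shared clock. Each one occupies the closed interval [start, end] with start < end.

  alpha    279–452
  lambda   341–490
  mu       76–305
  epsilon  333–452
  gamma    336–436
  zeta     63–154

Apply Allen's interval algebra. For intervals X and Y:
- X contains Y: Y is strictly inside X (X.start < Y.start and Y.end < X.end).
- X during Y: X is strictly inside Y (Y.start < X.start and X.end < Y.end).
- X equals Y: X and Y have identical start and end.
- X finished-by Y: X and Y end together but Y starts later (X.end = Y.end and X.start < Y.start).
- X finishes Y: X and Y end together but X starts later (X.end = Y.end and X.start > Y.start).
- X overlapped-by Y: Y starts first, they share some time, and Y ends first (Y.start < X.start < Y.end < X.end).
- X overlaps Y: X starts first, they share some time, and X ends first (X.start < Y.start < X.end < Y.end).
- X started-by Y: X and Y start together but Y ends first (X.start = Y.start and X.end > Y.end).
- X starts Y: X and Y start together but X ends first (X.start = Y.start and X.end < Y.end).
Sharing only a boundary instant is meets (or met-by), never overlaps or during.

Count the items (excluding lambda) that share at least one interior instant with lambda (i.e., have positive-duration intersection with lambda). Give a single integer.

3

Target lambda = [341, 490].
alpha [279, 452] → overlaps → counts.
epsilon [333, 452] → overlaps → counts.
gamma [336, 436] → overlaps → counts.
mu [76, 305] → before → no.
zeta [63, 154] → before → no.
Total: 3.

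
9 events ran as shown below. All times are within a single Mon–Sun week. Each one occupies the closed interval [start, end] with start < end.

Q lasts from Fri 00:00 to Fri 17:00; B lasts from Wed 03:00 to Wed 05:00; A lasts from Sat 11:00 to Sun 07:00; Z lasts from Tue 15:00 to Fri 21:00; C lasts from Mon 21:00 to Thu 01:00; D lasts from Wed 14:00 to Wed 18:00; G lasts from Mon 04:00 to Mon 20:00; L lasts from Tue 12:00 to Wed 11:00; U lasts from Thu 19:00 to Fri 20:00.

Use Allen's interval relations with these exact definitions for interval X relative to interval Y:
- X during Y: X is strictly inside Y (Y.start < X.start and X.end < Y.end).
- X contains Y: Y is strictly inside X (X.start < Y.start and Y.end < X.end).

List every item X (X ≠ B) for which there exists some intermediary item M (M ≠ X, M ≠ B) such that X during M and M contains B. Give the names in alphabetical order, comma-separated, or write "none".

D, L, Q, U

Target B = [Wed 03:00, Wed 05:00].
Intermediaries M with M contains B: C, L, Z.
Via C — items with X during C: D, L.
Via L — items with X during L: none.
Via Z — items with X during Z: D, Q, U.
Union: D, L, Q, U.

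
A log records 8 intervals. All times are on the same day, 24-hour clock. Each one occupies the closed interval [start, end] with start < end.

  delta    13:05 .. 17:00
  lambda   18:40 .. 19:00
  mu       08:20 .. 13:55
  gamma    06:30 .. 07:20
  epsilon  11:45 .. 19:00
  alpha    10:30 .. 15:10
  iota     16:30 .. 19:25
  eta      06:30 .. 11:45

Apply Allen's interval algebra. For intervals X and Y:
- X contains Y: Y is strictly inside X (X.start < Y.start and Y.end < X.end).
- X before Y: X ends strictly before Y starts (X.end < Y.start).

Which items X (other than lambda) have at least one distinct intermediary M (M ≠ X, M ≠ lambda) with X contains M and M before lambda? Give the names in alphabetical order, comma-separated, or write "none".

Target lambda = [18:40, 19:00].
Intermediaries M with M before lambda: alpha, delta, eta, gamma, mu.
Via alpha — items with X contains alpha: none.
Via delta — items with X contains delta: epsilon.
Via eta — items with X contains eta: none.
Via gamma — items with X contains gamma: none.
Via mu — items with X contains mu: none.
Union: epsilon.

epsilon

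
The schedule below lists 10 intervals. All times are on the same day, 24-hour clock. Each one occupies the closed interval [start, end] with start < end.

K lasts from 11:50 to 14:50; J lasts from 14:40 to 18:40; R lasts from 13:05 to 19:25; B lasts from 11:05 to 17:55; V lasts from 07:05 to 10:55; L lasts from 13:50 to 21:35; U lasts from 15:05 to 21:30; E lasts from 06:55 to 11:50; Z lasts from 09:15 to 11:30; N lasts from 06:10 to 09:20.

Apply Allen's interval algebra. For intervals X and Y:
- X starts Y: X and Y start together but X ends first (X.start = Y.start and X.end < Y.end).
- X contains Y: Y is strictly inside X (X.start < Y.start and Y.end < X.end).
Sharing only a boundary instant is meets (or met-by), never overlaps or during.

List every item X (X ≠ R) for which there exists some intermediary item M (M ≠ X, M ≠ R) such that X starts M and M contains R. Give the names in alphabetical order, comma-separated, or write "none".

none

Target R = [13:05, 19:25].
Intermediaries M with M contains R: none.
Union: none.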